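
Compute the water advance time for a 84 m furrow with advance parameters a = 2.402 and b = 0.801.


t = (L/a)^(1/b)
t = (84/2.402)^(1/0.801)
t = 34.970858^(1/0.801)

84.5715 min


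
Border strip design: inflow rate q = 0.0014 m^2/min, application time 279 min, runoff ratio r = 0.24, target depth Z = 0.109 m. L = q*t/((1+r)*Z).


L = q*t/((1+r)*Z)
L = 0.0014*279/((1+0.24)*0.109)
L = 0.3906/0.13516

2.8899 m


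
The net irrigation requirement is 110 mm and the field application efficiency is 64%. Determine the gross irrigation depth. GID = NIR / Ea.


Ea = 64% = 0.64
GID = NIR / Ea = 110 / 0.64 = 171.8750 mm

171.8750 mm


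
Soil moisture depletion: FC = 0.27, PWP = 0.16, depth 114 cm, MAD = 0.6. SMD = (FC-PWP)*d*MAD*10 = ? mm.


SMD = (FC - PWP) * d * MAD * 10
SMD = (0.27 - 0.16) * 114 * 0.6 * 10
SMD = 0.1100 * 114 * 0.6 * 10

75.2400 mm


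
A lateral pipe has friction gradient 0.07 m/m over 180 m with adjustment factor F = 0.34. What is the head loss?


hf = J * L * F = 0.07 * 180 * 0.34 = 4.2840 m

4.2840 m


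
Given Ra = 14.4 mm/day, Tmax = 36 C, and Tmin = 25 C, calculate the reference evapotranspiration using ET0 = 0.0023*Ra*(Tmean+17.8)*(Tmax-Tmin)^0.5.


Tmean = (Tmax + Tmin)/2 = (36 + 25)/2 = 30.5
ET0 = 0.0023 * 14.4 * (30.5 + 17.8) * sqrt(36 - 25)
ET0 = 0.0023 * 14.4 * 48.3 * 3.316625

5.3056 mm/day


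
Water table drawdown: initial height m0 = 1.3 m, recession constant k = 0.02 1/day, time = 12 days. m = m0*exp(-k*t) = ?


m = m0 * exp(-k*t)
m = 1.3 * exp(-0.02 * 12)
m = 1.3 * exp(-0.2400)

1.0226 m


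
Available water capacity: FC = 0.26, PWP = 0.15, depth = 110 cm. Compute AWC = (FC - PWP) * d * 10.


AWC = (FC - PWP) * d * 10
AWC = (0.26 - 0.15) * 110 * 10
AWC = 0.1100 * 110 * 10

121.0000 mm


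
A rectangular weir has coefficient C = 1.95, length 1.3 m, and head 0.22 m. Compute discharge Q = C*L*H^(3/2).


Q = C * L * H^(3/2) = 1.95 * 1.3 * 0.22^1.5 = 1.95 * 1.3 * 0.103189

0.2616 m^3/s


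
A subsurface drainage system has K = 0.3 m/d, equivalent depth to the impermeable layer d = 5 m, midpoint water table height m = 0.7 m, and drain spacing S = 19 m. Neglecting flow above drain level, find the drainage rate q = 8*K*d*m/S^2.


q = 8*K*d*m/S^2
q = 8*0.3*5*0.7/19^2
q = 8.4000 / 361

0.0233 m/d


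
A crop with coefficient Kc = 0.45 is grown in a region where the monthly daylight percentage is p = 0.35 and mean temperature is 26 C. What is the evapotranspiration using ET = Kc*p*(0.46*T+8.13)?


ET = Kc * p * (0.46*T + 8.13)
ET = 0.45 * 0.35 * (0.46*26 + 8.13)
ET = 0.45 * 0.35 * 20.0900

3.1642 mm/day


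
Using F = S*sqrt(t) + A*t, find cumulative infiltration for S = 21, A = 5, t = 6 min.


F = S*sqrt(t) + A*t
F = 21*sqrt(6) + 5*6
F = 21*2.449490 + 30

81.4393 mm


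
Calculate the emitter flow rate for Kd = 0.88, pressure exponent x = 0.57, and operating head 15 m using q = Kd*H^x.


q = Kd * H^x = 0.88 * 15^0.57 = 0.88 * 4.681360

4.1196 L/h


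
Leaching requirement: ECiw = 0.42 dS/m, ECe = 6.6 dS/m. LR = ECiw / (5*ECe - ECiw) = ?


LR = ECiw / (5*ECe - ECiw)
LR = 0.42 / (5*6.6 - 0.42)
LR = 0.42 / 32.5800

0.0129


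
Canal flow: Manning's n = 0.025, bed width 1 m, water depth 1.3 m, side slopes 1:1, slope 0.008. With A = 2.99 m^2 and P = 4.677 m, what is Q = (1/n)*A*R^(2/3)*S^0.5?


R = A/P = 2.99/4.677 = 0.639299
Q = (1/0.025) * 2.99 * 0.639299^(2/3) * 0.008^0.5

7.9386 m^3/s


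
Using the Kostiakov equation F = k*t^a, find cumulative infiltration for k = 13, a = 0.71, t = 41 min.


F = k * t^a = 13 * 41^0.71
F = 13 * 13.966145

181.5599 mm


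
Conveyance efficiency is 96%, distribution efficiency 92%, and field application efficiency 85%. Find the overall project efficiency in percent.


Ec = 0.96, Eb = 0.92, Ea = 0.85
E = 0.96 * 0.92 * 0.85 * 100 = 75.0720%

75.0720 %


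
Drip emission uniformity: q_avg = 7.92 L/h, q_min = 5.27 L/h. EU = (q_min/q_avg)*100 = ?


EU = (q_min/q_avg)*100 = (5.27/7.92)*100 = 66.5404%

66.5404 %


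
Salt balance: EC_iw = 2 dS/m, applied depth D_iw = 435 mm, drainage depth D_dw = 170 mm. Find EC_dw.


EC_dw = EC_iw * D_iw / D_dw
EC_dw = 2 * 435 / 170
EC_dw = 870 / 170

5.1176 dS/m


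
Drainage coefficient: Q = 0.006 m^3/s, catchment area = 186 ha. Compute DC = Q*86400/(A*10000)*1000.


DC = Q * 86400 / (A * 10000) * 1000
DC = 0.006 * 86400 / (186 * 10000) * 1000
DC = 518400.0000 / 1860000

0.2787 mm/day


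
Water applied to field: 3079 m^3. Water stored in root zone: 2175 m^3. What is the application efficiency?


Ea = V_root / V_field * 100 = 2175 / 3079 * 100 = 70.6398%

70.6398 %


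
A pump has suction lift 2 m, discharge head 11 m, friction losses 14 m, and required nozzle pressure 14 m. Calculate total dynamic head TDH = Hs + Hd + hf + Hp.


TDH = Hs + Hd + hf + Hp = 2 + 11 + 14 + 14 = 41

41 m


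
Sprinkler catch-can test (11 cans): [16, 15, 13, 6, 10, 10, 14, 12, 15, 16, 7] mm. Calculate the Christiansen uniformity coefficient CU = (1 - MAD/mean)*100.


mean = 12.181818 mm
MAD = 2.892562 mm
CU = (1 - 2.892562/12.181818)*100

76.2551 %


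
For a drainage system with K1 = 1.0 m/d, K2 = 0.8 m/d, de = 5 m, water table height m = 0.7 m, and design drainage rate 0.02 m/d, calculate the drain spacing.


S^2 = 8*K2*de*m/q + 4*K1*m^2/q
S^2 = 8*0.8*5*0.7/0.02 + 4*1.0*0.7^2/0.02
S = sqrt(1218.0000)

34.8999 m


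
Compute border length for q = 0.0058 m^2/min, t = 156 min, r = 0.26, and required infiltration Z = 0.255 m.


L = q*t/((1+r)*Z)
L = 0.0058*156/((1+0.26)*0.255)
L = 0.9048/0.3213

2.8161 m


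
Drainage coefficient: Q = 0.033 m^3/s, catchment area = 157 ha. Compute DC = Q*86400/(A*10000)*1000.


DC = Q * 86400 / (A * 10000) * 1000
DC = 0.033 * 86400 / (157 * 10000) * 1000
DC = 2851200.0000 / 1570000

1.8161 mm/day


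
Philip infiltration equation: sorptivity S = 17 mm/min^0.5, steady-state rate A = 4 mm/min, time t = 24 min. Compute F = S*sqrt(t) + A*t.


F = S*sqrt(t) + A*t
F = 17*sqrt(24) + 4*24
F = 17*4.898979 + 96

179.2826 mm


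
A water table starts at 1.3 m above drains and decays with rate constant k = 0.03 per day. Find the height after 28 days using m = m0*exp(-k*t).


m = m0 * exp(-k*t)
m = 1.3 * exp(-0.03 * 28)
m = 1.3 * exp(-0.8400)

0.5612 m


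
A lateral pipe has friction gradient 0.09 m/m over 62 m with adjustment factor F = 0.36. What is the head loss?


hf = J * L * F = 0.09 * 62 * 0.36 = 2.0088 m

2.0088 m


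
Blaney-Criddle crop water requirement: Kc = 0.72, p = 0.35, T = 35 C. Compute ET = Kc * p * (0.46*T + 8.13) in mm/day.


ET = Kc * p * (0.46*T + 8.13)
ET = 0.72 * 0.35 * (0.46*35 + 8.13)
ET = 0.72 * 0.35 * 24.2300

6.1060 mm/day


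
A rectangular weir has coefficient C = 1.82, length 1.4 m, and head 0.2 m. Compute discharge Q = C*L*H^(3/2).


Q = C * L * H^(3/2) = 1.82 * 1.4 * 0.2^1.5 = 1.82 * 1.4 * 0.089443

0.2279 m^3/s


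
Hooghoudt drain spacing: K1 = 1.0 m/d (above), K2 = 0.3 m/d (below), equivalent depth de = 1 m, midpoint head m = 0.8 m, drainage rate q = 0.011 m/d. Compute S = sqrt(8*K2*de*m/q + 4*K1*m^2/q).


S^2 = 8*K2*de*m/q + 4*K1*m^2/q
S^2 = 8*0.3*1*0.8/0.011 + 4*1.0*0.8^2/0.011
S = sqrt(407.2727)

20.1810 m


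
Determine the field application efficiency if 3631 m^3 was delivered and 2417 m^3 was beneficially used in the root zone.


Ea = V_root / V_field * 100 = 2417 / 3631 * 100 = 66.5657%

66.5657 %


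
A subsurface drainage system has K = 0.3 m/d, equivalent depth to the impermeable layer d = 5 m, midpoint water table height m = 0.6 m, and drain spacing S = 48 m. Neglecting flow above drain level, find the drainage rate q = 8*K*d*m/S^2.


q = 8*K*d*m/S^2
q = 8*0.3*5*0.6/48^2
q = 7.2000 / 2304

0.0031 m/d


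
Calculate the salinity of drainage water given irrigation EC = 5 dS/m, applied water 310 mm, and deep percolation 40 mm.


EC_dw = EC_iw * D_iw / D_dw
EC_dw = 5 * 310 / 40
EC_dw = 1550 / 40

38.7500 dS/m


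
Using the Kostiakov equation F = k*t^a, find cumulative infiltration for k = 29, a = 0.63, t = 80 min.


F = k * t^a = 29 * 80^0.63
F = 29 * 15.810540

458.5057 mm


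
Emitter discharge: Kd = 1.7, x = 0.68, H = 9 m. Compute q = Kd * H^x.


q = Kd * H^x = 1.7 * 9^0.68 = 1.7 * 4.455382

7.5741 L/h


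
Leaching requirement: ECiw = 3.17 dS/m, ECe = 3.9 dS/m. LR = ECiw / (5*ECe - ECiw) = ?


LR = ECiw / (5*ECe - ECiw)
LR = 3.17 / (5*3.9 - 3.17)
LR = 3.17 / 16.3300

0.1941


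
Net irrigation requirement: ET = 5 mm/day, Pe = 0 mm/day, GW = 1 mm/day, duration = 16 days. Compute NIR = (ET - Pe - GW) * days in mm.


Daily deficit = ET - Pe - GW = 5 - 0 - 1 = 4 mm/day
NIR = 4 * 16 = 64 mm

64.0000 mm


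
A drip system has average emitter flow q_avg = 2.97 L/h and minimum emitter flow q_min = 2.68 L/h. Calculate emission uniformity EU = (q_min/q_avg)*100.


EU = (q_min/q_avg)*100 = (2.68/2.97)*100 = 90.2357%

90.2357 %


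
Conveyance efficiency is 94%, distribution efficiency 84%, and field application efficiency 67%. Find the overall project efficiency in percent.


Ec = 0.94, Eb = 0.84, Ea = 0.67
E = 0.94 * 0.84 * 0.67 * 100 = 52.9032%

52.9032 %


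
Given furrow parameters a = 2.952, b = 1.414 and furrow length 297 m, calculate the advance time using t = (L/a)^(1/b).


t = (L/a)^(1/b)
t = (297/2.952)^(1/1.414)
t = 100.609756^(1/1.414)

26.0792 min


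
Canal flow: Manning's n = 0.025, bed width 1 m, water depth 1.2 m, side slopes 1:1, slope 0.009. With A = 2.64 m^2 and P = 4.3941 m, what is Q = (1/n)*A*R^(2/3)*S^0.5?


R = A/P = 2.64/4.3941 = 0.600806
Q = (1/0.025) * 2.64 * 0.600806^(2/3) * 0.009^0.5

7.1330 m^3/s


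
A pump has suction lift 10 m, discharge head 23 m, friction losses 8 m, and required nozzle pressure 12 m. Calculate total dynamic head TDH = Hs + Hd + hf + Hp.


TDH = Hs + Hd + hf + Hp = 10 + 23 + 8 + 12 = 53

53 m


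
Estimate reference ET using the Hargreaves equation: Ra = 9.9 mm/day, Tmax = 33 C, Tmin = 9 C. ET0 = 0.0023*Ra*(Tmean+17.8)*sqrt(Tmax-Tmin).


Tmean = (Tmax + Tmin)/2 = (33 + 9)/2 = 21.0
ET0 = 0.0023 * 9.9 * (21.0 + 17.8) * sqrt(33 - 9)
ET0 = 0.0023 * 9.9 * 38.8 * 4.898979

4.3281 mm/day


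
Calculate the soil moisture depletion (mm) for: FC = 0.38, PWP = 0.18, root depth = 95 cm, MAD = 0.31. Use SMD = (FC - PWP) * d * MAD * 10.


SMD = (FC - PWP) * d * MAD * 10
SMD = (0.38 - 0.18) * 95 * 0.31 * 10
SMD = 0.2000 * 95 * 0.31 * 10

58.9000 mm


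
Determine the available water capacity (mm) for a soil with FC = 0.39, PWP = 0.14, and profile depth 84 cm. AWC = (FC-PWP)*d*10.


AWC = (FC - PWP) * d * 10
AWC = (0.39 - 0.14) * 84 * 10
AWC = 0.2500 * 84 * 10

210.0000 mm


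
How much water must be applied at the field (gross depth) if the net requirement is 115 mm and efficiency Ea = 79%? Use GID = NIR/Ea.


Ea = 79% = 0.79
GID = NIR / Ea = 115 / 0.79 = 145.5696 mm

145.5696 mm


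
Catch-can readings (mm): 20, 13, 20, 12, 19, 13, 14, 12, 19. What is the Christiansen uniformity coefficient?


mean = 15.777778 mm
MAD = 3.308642 mm
CU = (1 - 3.308642/15.777778)*100

79.0297 %


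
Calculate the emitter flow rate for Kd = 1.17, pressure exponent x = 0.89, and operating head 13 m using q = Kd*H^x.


q = Kd * H^x = 1.17 * 13^0.89 = 1.17 * 9.804142

11.4708 L/h


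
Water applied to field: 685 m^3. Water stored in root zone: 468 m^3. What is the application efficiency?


Ea = V_root / V_field * 100 = 468 / 685 * 100 = 68.3212%

68.3212 %


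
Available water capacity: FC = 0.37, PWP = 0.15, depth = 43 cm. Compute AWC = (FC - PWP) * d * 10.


AWC = (FC - PWP) * d * 10
AWC = (0.37 - 0.15) * 43 * 10
AWC = 0.2200 * 43 * 10

94.6000 mm


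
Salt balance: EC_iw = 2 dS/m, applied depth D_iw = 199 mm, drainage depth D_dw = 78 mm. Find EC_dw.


EC_dw = EC_iw * D_iw / D_dw
EC_dw = 2 * 199 / 78
EC_dw = 398 / 78

5.1026 dS/m


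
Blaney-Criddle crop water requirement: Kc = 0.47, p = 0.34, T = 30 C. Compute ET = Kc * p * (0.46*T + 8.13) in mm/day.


ET = Kc * p * (0.46*T + 8.13)
ET = 0.47 * 0.34 * (0.46*30 + 8.13)
ET = 0.47 * 0.34 * 21.9300

3.5044 mm/day


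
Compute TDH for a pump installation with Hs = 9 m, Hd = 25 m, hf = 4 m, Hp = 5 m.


TDH = Hs + Hd + hf + Hp = 9 + 25 + 4 + 5 = 43

43 m


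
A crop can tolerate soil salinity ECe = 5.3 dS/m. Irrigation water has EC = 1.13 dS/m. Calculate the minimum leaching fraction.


LR = ECiw / (5*ECe - ECiw)
LR = 1.13 / (5*5.3 - 1.13)
LR = 1.13 / 25.3700

0.0445


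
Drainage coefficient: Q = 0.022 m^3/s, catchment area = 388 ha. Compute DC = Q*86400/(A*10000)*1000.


DC = Q * 86400 / (A * 10000) * 1000
DC = 0.022 * 86400 / (388 * 10000) * 1000
DC = 1900800.0000 / 3880000

0.4899 mm/day


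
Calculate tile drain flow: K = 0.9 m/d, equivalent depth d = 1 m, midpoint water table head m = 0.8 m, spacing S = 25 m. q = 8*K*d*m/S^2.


q = 8*K*d*m/S^2
q = 8*0.9*1*0.8/25^2
q = 5.7600 / 625

0.0092 m/d


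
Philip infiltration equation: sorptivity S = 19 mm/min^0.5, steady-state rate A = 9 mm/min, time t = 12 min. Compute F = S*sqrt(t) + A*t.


F = S*sqrt(t) + A*t
F = 19*sqrt(12) + 9*12
F = 19*3.464102 + 108

173.8179 mm


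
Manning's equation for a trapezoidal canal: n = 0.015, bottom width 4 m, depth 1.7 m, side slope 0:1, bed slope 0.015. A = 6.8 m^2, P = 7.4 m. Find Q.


R = A/P = 6.8/7.4 = 0.918919
Q = (1/0.015) * 6.8 * 0.918919^(2/3) * 0.015^0.5

52.4785 m^3/s


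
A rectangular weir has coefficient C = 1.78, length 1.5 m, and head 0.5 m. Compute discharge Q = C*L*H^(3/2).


Q = C * L * H^(3/2) = 1.78 * 1.5 * 0.5^1.5 = 1.78 * 1.5 * 0.353553

0.9440 m^3/s


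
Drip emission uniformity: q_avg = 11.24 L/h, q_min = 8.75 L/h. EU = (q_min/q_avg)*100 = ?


EU = (q_min/q_avg)*100 = (8.75/11.24)*100 = 77.8470%

77.8470 %


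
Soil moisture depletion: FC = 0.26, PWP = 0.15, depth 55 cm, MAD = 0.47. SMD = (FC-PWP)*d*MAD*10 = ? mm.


SMD = (FC - PWP) * d * MAD * 10
SMD = (0.26 - 0.15) * 55 * 0.47 * 10
SMD = 0.1100 * 55 * 0.47 * 10

28.4350 mm


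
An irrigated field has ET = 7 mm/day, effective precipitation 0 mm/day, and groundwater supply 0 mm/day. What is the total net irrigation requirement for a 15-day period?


Daily deficit = ET - Pe - GW = 7 - 0 - 0 = 7 mm/day
NIR = 7 * 15 = 105 mm

105.0000 mm


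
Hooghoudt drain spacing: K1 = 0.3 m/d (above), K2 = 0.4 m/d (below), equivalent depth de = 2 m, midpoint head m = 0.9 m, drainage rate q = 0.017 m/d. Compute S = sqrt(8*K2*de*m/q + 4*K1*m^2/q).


S^2 = 8*K2*de*m/q + 4*K1*m^2/q
S^2 = 8*0.4*2*0.9/0.017 + 4*0.3*0.9^2/0.017
S = sqrt(396.0000)

19.8997 m


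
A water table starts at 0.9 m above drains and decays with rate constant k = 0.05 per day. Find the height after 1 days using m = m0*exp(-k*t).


m = m0 * exp(-k*t)
m = 0.9 * exp(-0.05 * 1)
m = 0.9 * exp(-0.0500)

0.8561 m


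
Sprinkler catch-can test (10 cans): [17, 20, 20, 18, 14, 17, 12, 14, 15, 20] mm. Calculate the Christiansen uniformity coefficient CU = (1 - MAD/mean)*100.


mean = 16.700000 mm
MAD = 2.360000 mm
CU = (1 - 2.360000/16.700000)*100

85.8683 %


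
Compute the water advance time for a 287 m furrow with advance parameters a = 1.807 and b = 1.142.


t = (L/a)^(1/b)
t = (287/1.807)^(1/1.142)
t = 158.826785^(1/1.142)

84.5773 min


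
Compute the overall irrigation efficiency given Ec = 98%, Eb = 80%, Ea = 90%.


Ec = 0.98, Eb = 0.8, Ea = 0.9
E = 0.98 * 0.8 * 0.9 * 100 = 70.5600%

70.5600 %


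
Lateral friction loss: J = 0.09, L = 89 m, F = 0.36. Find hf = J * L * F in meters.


hf = J * L * F = 0.09 * 89 * 0.36 = 2.8836 m

2.8836 m


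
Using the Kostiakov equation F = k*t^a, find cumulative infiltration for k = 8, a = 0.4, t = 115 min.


F = k * t^a = 8 * 115^0.4
F = 8 * 6.672355

53.3788 mm


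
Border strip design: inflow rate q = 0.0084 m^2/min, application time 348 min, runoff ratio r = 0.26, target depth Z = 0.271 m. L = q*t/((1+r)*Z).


L = q*t/((1+r)*Z)
L = 0.0084*348/((1+0.26)*0.271)
L = 2.9232/0.34146

8.5609 m


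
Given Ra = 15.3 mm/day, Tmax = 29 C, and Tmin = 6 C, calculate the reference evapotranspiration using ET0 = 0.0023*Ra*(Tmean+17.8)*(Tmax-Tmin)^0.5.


Tmean = (Tmax + Tmin)/2 = (29 + 6)/2 = 17.5
ET0 = 0.0023 * 15.3 * (17.5 + 17.8) * sqrt(29 - 6)
ET0 = 0.0023 * 15.3 * 35.3 * 4.795832

5.9574 mm/day


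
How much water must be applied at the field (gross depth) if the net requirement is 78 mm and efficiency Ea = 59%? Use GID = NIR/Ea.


Ea = 59% = 0.59
GID = NIR / Ea = 78 / 0.59 = 132.2034 mm

132.2034 mm


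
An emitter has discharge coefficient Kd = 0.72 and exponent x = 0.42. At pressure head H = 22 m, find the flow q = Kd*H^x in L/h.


q = Kd * H^x = 0.72 * 22^0.42 = 0.72 * 3.662836

2.6372 L/h


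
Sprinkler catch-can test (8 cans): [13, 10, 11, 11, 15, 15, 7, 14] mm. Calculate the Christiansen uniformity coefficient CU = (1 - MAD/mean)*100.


mean = 12.000000 mm
MAD = 2.250000 mm
CU = (1 - 2.250000/12.000000)*100

81.2500 %


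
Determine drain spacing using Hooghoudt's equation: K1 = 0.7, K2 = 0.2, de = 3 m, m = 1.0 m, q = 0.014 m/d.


S^2 = 8*K2*de*m/q + 4*K1*m^2/q
S^2 = 8*0.2*3*1.0/0.014 + 4*0.7*1.0^2/0.014
S = sqrt(542.8571)

23.2993 m


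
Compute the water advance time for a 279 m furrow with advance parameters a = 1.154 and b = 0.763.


t = (L/a)^(1/b)
t = (279/1.154)^(1/0.763)
t = 241.767764^(1/0.763)

1329.5971 min


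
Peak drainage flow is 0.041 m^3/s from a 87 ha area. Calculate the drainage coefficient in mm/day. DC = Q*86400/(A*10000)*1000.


DC = Q * 86400 / (A * 10000) * 1000
DC = 0.041 * 86400 / (87 * 10000) * 1000
DC = 3542400.0000 / 870000

4.0717 mm/day


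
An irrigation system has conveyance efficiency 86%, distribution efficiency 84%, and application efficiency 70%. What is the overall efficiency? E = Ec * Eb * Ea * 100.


Ec = 0.86, Eb = 0.84, Ea = 0.7
E = 0.86 * 0.84 * 0.7 * 100 = 50.5680%

50.5680 %


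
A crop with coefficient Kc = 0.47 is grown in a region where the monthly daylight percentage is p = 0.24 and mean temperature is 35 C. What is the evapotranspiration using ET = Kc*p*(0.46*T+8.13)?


ET = Kc * p * (0.46*T + 8.13)
ET = 0.47 * 0.24 * (0.46*35 + 8.13)
ET = 0.47 * 0.24 * 24.2300

2.7331 mm/day


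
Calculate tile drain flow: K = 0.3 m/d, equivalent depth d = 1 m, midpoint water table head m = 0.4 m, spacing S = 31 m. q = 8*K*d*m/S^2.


q = 8*K*d*m/S^2
q = 8*0.3*1*0.4/31^2
q = 0.9600 / 961

9.9896e-04 m/d


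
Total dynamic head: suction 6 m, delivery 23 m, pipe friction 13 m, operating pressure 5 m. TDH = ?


TDH = Hs + Hd + hf + Hp = 6 + 23 + 13 + 5 = 47

47 m


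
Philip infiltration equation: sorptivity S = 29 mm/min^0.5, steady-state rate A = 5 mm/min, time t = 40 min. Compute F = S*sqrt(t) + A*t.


F = S*sqrt(t) + A*t
F = 29*sqrt(40) + 5*40
F = 29*6.324555 + 200

383.4121 mm


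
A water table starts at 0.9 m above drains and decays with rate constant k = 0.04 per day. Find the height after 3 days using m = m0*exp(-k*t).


m = m0 * exp(-k*t)
m = 0.9 * exp(-0.04 * 3)
m = 0.9 * exp(-0.1200)

0.7982 m


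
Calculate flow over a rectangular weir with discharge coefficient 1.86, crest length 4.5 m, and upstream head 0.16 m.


Q = C * L * H^(3/2) = 1.86 * 4.5 * 0.16^1.5 = 1.86 * 4.5 * 0.064000

0.5357 m^3/s


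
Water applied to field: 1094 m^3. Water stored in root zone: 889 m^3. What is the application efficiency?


Ea = V_root / V_field * 100 = 889 / 1094 * 100 = 81.2614%

81.2614 %


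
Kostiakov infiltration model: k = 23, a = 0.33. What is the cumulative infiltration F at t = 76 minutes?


F = k * t^a = 23 * 76^0.33
F = 23 * 4.175115

96.0276 mm


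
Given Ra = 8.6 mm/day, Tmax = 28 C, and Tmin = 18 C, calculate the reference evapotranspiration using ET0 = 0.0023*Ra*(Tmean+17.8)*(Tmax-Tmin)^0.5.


Tmean = (Tmax + Tmin)/2 = (28 + 18)/2 = 23.0
ET0 = 0.0023 * 8.6 * (23.0 + 17.8) * sqrt(28 - 18)
ET0 = 0.0023 * 8.6 * 40.8 * 3.162278

2.5520 mm/day


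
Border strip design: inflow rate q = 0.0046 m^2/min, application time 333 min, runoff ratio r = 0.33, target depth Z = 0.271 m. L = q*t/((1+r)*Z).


L = q*t/((1+r)*Z)
L = 0.0046*333/((1+0.33)*0.271)
L = 1.5318/0.36043

4.2499 m


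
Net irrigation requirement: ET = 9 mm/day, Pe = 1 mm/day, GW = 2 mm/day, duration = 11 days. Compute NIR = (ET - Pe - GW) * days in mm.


Daily deficit = ET - Pe - GW = 9 - 1 - 2 = 6 mm/day
NIR = 6 * 11 = 66 mm

66.0000 mm


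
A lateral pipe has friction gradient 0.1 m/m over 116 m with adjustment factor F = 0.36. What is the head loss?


hf = J * L * F = 0.1 * 116 * 0.36 = 4.1760 m

4.1760 m


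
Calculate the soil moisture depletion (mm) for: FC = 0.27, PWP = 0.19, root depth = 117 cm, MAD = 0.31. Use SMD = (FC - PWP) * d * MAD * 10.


SMD = (FC - PWP) * d * MAD * 10
SMD = (0.27 - 0.19) * 117 * 0.31 * 10
SMD = 0.0800 * 117 * 0.31 * 10

29.0160 mm


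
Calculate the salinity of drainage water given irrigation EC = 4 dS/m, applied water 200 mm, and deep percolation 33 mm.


EC_dw = EC_iw * D_iw / D_dw
EC_dw = 4 * 200 / 33
EC_dw = 800 / 33

24.2424 dS/m


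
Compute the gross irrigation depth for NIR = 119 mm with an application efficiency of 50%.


Ea = 50% = 0.5
GID = NIR / Ea = 119 / 0.5 = 238.0000 mm

238.0000 mm


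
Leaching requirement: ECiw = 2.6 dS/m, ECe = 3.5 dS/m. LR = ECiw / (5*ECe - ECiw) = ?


LR = ECiw / (5*ECe - ECiw)
LR = 2.6 / (5*3.5 - 2.6)
LR = 2.6 / 14.9000

0.1745


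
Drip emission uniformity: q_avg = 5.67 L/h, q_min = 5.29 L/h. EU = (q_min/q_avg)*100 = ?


EU = (q_min/q_avg)*100 = (5.29/5.67)*100 = 93.2981%

93.2981 %


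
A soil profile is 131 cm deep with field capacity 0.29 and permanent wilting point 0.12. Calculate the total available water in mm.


AWC = (FC - PWP) * d * 10
AWC = (0.29 - 0.12) * 131 * 10
AWC = 0.1700 * 131 * 10

222.7000 mm


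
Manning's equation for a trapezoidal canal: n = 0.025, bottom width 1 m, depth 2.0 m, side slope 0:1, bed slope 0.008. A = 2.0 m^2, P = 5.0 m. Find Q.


R = A/P = 2.0/5.0 = 0.400000
Q = (1/0.025) * 2.0 * 0.400000^(2/3) * 0.008^0.5

3.8846 m^3/s


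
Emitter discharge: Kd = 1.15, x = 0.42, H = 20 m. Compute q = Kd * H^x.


q = Kd * H^x = 1.15 * 20^0.42 = 1.15 * 3.519108

4.0470 L/h


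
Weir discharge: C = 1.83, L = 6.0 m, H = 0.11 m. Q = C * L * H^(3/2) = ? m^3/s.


Q = C * L * H^(3/2) = 1.83 * 6.0 * 0.11^1.5 = 1.83 * 6.0 * 0.036483

0.4006 m^3/s


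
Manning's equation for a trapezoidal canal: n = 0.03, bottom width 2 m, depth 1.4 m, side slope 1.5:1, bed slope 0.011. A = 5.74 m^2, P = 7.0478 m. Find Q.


R = A/P = 5.74/7.0478 = 0.814439
Q = (1/0.03) * 5.74 * 0.814439^(2/3) * 0.011^0.5

17.5009 m^3/s


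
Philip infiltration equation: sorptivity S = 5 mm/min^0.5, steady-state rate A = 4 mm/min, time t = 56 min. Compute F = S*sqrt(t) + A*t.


F = S*sqrt(t) + A*t
F = 5*sqrt(56) + 4*56
F = 5*7.483315 + 224

261.4166 mm


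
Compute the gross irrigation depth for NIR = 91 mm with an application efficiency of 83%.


Ea = 83% = 0.83
GID = NIR / Ea = 91 / 0.83 = 109.6386 mm

109.6386 mm


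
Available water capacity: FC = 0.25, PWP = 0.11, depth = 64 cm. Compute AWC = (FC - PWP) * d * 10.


AWC = (FC - PWP) * d * 10
AWC = (0.25 - 0.11) * 64 * 10
AWC = 0.1400 * 64 * 10

89.6000 mm


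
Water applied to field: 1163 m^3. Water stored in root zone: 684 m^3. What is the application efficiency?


Ea = V_root / V_field * 100 = 684 / 1163 * 100 = 58.8134%

58.8134 %


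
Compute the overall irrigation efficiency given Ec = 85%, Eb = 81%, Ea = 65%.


Ec = 0.85, Eb = 0.81, Ea = 0.65
E = 0.85 * 0.81 * 0.65 * 100 = 44.7525%

44.7525 %


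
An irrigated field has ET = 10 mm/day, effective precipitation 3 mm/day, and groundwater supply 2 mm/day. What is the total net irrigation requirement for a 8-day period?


Daily deficit = ET - Pe - GW = 10 - 3 - 2 = 5 mm/day
NIR = 5 * 8 = 40 mm

40.0000 mm


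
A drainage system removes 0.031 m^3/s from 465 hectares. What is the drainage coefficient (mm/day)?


DC = Q * 86400 / (A * 10000) * 1000
DC = 0.031 * 86400 / (465 * 10000) * 1000
DC = 2678400.0000 / 4650000

0.5760 mm/day


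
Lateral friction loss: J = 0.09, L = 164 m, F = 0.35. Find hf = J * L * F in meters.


hf = J * L * F = 0.09 * 164 * 0.35 = 5.1660 m

5.1660 m


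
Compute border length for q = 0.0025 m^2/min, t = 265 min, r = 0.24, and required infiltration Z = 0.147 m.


L = q*t/((1+r)*Z)
L = 0.0025*265/((1+0.24)*0.147)
L = 0.6625/0.18228

3.6345 m


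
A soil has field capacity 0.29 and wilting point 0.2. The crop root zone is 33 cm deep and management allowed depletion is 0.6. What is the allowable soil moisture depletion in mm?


SMD = (FC - PWP) * d * MAD * 10
SMD = (0.29 - 0.2) * 33 * 0.6 * 10
SMD = 0.0900 * 33 * 0.6 * 10

17.8200 mm


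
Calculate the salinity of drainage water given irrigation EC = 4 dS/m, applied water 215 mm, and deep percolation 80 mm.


EC_dw = EC_iw * D_iw / D_dw
EC_dw = 4 * 215 / 80
EC_dw = 860 / 80

10.7500 dS/m


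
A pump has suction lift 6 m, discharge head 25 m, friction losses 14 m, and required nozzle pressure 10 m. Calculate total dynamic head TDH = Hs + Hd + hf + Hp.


TDH = Hs + Hd + hf + Hp = 6 + 25 + 14 + 10 = 55

55 m


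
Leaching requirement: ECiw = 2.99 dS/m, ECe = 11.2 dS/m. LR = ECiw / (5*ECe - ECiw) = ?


LR = ECiw / (5*ECe - ECiw)
LR = 2.99 / (5*11.2 - 2.99)
LR = 2.99 / 53.0100

0.0564


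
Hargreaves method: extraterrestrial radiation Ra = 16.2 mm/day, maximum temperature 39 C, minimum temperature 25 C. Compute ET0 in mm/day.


Tmean = (Tmax + Tmin)/2 = (39 + 25)/2 = 32.0
ET0 = 0.0023 * 16.2 * (32.0 + 17.8) * sqrt(39 - 25)
ET0 = 0.0023 * 16.2 * 49.8 * 3.741657

6.9428 mm/day


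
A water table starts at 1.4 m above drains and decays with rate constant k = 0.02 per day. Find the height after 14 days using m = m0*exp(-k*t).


m = m0 * exp(-k*t)
m = 1.4 * exp(-0.02 * 14)
m = 1.4 * exp(-0.2800)

1.0581 m


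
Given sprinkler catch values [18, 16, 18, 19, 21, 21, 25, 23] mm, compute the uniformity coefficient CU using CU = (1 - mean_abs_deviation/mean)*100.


mean = 20.125000 mm
MAD = 2.375000 mm
CU = (1 - 2.375000/20.125000)*100

88.1988 %


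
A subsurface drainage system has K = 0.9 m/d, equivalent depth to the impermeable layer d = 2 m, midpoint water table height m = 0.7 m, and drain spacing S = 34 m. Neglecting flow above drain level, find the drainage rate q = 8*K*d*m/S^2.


q = 8*K*d*m/S^2
q = 8*0.9*2*0.7/34^2
q = 10.0800 / 1156

0.0087 m/d


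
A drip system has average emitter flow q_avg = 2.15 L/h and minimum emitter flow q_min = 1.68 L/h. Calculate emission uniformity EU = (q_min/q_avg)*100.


EU = (q_min/q_avg)*100 = (1.68/2.15)*100 = 78.1395%

78.1395 %


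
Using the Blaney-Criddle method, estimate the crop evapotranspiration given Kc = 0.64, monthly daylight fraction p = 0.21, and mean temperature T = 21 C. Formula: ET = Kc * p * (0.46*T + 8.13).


ET = Kc * p * (0.46*T + 8.13)
ET = 0.64 * 0.21 * (0.46*21 + 8.13)
ET = 0.64 * 0.21 * 17.7900

2.3910 mm/day


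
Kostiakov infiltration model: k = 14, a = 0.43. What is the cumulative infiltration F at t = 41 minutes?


F = k * t^a = 14 * 41^0.43
F = 14 * 4.937386

69.1234 mm


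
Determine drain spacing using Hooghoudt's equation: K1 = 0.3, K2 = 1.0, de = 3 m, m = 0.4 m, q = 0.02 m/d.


S^2 = 8*K2*de*m/q + 4*K1*m^2/q
S^2 = 8*1.0*3*0.4/0.02 + 4*0.3*0.4^2/0.02
S = sqrt(489.6000)

22.1269 m


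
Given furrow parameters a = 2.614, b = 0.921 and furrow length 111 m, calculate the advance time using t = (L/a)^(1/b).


t = (L/a)^(1/b)
t = (111/2.614)^(1/0.921)
t = 42.463657^(1/0.921)

58.5683 min


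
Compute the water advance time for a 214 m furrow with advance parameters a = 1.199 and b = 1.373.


t = (L/a)^(1/b)
t = (214/1.199)^(1/1.373)
t = 178.482068^(1/1.373)

43.6424 min


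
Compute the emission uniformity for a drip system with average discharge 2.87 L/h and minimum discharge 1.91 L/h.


EU = (q_min/q_avg)*100 = (1.91/2.87)*100 = 66.5505%

66.5505 %


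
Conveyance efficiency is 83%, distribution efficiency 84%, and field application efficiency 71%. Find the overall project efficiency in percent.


Ec = 0.83, Eb = 0.84, Ea = 0.71
E = 0.83 * 0.84 * 0.71 * 100 = 49.5012%

49.5012 %


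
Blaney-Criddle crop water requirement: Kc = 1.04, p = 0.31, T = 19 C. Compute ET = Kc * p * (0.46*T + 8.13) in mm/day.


ET = Kc * p * (0.46*T + 8.13)
ET = 1.04 * 0.31 * (0.46*19 + 8.13)
ET = 1.04 * 0.31 * 16.8700

5.4389 mm/day


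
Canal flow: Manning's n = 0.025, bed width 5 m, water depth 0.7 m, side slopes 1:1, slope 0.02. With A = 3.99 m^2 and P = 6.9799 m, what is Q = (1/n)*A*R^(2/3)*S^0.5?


R = A/P = 3.99/6.9799 = 0.571641
Q = (1/0.025) * 3.99 * 0.571641^(2/3) * 0.02^0.5

15.5464 m^3/s


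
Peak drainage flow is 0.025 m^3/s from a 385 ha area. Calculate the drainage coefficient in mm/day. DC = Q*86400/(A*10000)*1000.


DC = Q * 86400 / (A * 10000) * 1000
DC = 0.025 * 86400 / (385 * 10000) * 1000
DC = 2160000.0000 / 3850000

0.5610 mm/day


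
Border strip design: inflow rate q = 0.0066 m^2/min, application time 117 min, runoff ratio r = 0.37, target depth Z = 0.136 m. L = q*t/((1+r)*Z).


L = q*t/((1+r)*Z)
L = 0.0066*117/((1+0.37)*0.136)
L = 0.7722/0.18632

4.1445 m


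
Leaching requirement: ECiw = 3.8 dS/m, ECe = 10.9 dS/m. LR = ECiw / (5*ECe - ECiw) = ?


LR = ECiw / (5*ECe - ECiw)
LR = 3.8 / (5*10.9 - 3.8)
LR = 3.8 / 50.7000

0.0750


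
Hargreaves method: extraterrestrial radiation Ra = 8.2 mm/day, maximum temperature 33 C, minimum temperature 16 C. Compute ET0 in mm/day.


Tmean = (Tmax + Tmin)/2 = (33 + 16)/2 = 24.5
ET0 = 0.0023 * 8.2 * (24.5 + 17.8) * sqrt(33 - 16)
ET0 = 0.0023 * 8.2 * 42.3 * 4.123106

3.2893 mm/day


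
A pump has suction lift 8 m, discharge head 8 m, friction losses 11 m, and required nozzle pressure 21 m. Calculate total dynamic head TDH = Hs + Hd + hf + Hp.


TDH = Hs + Hd + hf + Hp = 8 + 8 + 11 + 21 = 48

48 m


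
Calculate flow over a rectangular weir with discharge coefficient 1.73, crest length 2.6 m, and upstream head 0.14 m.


Q = C * L * H^(3/2) = 1.73 * 2.6 * 0.14^1.5 = 1.73 * 2.6 * 0.052383

0.2356 m^3/s


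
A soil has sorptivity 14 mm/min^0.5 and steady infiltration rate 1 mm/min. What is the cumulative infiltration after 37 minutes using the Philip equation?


F = S*sqrt(t) + A*t
F = 14*sqrt(37) + 1*37
F = 14*6.082763 + 37

122.1587 mm


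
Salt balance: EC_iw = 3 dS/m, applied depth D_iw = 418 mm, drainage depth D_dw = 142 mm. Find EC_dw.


EC_dw = EC_iw * D_iw / D_dw
EC_dw = 3 * 418 / 142
EC_dw = 1254 / 142

8.8310 dS/m


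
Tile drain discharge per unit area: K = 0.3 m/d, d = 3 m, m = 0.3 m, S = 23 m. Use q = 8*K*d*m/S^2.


q = 8*K*d*m/S^2
q = 8*0.3*3*0.3/23^2
q = 2.1600 / 529

0.0041 m/d


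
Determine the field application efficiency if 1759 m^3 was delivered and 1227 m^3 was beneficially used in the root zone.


Ea = V_root / V_field * 100 = 1227 / 1759 * 100 = 69.7555%

69.7555 %


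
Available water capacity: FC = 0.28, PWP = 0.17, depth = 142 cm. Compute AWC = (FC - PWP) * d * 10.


AWC = (FC - PWP) * d * 10
AWC = (0.28 - 0.17) * 142 * 10
AWC = 0.1100 * 142 * 10

156.2000 mm


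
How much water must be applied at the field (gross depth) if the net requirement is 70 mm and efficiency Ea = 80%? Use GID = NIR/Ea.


Ea = 80% = 0.8
GID = NIR / Ea = 70 / 0.8 = 87.5000 mm

87.5000 mm


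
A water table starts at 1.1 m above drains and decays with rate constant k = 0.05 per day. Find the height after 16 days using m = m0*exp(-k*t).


m = m0 * exp(-k*t)
m = 1.1 * exp(-0.05 * 16)
m = 1.1 * exp(-0.8000)

0.4943 m


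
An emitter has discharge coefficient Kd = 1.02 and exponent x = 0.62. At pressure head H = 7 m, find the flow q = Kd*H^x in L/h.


q = Kd * H^x = 1.02 * 7^0.62 = 1.02 * 3.341649

3.4085 L/h


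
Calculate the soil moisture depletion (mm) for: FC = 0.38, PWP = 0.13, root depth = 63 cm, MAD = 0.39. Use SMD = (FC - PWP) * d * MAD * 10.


SMD = (FC - PWP) * d * MAD * 10
SMD = (0.38 - 0.13) * 63 * 0.39 * 10
SMD = 0.2500 * 63 * 0.39 * 10

61.4250 mm


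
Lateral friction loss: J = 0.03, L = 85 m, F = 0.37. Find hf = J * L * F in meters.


hf = J * L * F = 0.03 * 85 * 0.37 = 0.9435 m

0.9435 m


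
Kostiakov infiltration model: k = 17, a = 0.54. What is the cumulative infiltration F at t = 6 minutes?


F = k * t^a = 17 * 6^0.54
F = 17 * 2.631490

44.7353 mm


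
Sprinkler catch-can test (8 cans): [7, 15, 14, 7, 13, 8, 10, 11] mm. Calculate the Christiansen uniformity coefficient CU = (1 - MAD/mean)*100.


mean = 10.625000 mm
MAD = 2.625000 mm
CU = (1 - 2.625000/10.625000)*100

75.2941 %


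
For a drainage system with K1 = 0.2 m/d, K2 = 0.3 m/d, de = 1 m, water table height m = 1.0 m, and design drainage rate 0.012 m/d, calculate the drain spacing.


S^2 = 8*K2*de*m/q + 4*K1*m^2/q
S^2 = 8*0.3*1*1.0/0.012 + 4*0.2*1.0^2/0.012
S = sqrt(266.6667)

16.3299 m


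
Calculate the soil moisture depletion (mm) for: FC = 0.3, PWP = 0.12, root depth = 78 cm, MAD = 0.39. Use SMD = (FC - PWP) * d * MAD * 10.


SMD = (FC - PWP) * d * MAD * 10
SMD = (0.3 - 0.12) * 78 * 0.39 * 10
SMD = 0.1800 * 78 * 0.39 * 10

54.7560 mm


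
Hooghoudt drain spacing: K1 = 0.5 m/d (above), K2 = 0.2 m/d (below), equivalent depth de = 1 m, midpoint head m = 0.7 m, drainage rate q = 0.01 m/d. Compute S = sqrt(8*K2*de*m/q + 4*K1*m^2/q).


S^2 = 8*K2*de*m/q + 4*K1*m^2/q
S^2 = 8*0.2*1*0.7/0.01 + 4*0.5*0.7^2/0.01
S = sqrt(210.0000)

14.4914 m


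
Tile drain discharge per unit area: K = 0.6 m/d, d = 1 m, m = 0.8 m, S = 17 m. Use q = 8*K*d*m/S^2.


q = 8*K*d*m/S^2
q = 8*0.6*1*0.8/17^2
q = 3.8400 / 289

0.0133 m/d


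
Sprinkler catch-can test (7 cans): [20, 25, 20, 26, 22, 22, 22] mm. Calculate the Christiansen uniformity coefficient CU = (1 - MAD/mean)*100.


mean = 22.428571 mm
MAD = 1.755102 mm
CU = (1 - 1.755102/22.428571)*100

92.1747 %


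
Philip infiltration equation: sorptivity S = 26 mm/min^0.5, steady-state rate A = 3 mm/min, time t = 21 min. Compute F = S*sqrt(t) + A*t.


F = S*sqrt(t) + A*t
F = 26*sqrt(21) + 3*21
F = 26*4.582576 + 63

182.1470 mm


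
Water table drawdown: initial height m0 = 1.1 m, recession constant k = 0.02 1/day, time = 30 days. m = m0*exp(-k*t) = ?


m = m0 * exp(-k*t)
m = 1.1 * exp(-0.02 * 30)
m = 1.1 * exp(-0.6000)

0.6037 m


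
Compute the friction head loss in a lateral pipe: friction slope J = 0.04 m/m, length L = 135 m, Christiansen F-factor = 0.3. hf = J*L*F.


hf = J * L * F = 0.04 * 135 * 0.3 = 1.6200 m

1.6200 m


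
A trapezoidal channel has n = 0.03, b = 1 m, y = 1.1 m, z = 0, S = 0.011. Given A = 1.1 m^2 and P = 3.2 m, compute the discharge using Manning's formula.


R = A/P = 1.1/3.2 = 0.343750
Q = (1/0.03) * 1.1 * 0.343750^(2/3) * 0.011^0.5

1.8871 m^3/s


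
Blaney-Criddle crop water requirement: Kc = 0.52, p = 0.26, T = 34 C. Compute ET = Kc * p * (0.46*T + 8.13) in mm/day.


ET = Kc * p * (0.46*T + 8.13)
ET = 0.52 * 0.26 * (0.46*34 + 8.13)
ET = 0.52 * 0.26 * 23.7700

3.2137 mm/day


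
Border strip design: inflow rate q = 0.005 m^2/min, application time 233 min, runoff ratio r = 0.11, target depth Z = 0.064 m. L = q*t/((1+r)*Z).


L = q*t/((1+r)*Z)
L = 0.005*233/((1+0.11)*0.064)
L = 1.165/0.07104

16.3992 m


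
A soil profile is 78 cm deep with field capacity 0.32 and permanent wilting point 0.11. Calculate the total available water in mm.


AWC = (FC - PWP) * d * 10
AWC = (0.32 - 0.11) * 78 * 10
AWC = 0.2100 * 78 * 10

163.8000 mm


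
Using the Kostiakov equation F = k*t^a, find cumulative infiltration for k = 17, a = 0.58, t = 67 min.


F = k * t^a = 17 * 67^0.58
F = 17 * 11.458384

194.7925 mm


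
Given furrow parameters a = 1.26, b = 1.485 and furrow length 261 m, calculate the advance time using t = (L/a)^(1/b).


t = (L/a)^(1/b)
t = (261/1.26)^(1/1.485)
t = 207.142857^(1/1.485)

36.2892 min


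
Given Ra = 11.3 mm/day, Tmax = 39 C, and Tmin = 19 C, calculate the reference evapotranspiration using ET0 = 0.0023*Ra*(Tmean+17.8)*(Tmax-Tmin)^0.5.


Tmean = (Tmax + Tmin)/2 = (39 + 19)/2 = 29.0
ET0 = 0.0023 * 11.3 * (29.0 + 17.8) * sqrt(39 - 19)
ET0 = 0.0023 * 11.3 * 46.8 * 4.472136

5.4396 mm/day


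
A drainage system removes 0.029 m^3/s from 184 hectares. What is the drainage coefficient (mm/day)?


DC = Q * 86400 / (A * 10000) * 1000
DC = 0.029 * 86400 / (184 * 10000) * 1000
DC = 2505600.0000 / 1840000

1.3617 mm/day


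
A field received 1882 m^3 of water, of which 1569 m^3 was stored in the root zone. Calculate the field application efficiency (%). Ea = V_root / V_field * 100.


Ea = V_root / V_field * 100 = 1569 / 1882 * 100 = 83.3688%

83.3688 %


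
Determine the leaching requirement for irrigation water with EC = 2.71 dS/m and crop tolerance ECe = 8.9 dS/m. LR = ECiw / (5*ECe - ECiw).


LR = ECiw / (5*ECe - ECiw)
LR = 2.71 / (5*8.9 - 2.71)
LR = 2.71 / 41.7900

0.0648


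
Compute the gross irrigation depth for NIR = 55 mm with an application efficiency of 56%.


Ea = 56% = 0.56
GID = NIR / Ea = 55 / 0.56 = 98.2143 mm

98.2143 mm


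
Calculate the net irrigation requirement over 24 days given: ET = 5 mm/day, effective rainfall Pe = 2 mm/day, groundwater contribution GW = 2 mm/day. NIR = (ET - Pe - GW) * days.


Daily deficit = ET - Pe - GW = 5 - 2 - 2 = 1 mm/day
NIR = 1 * 24 = 24 mm

24.0000 mm


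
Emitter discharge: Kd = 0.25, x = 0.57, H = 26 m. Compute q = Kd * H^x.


q = Kd * H^x = 0.25 * 26^0.57 = 0.25 * 6.405231

1.6013 L/h


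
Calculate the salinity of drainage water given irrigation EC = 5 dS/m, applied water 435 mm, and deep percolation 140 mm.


EC_dw = EC_iw * D_iw / D_dw
EC_dw = 5 * 435 / 140
EC_dw = 2175 / 140

15.5357 dS/m


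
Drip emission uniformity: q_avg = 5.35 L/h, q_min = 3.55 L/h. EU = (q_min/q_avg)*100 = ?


EU = (q_min/q_avg)*100 = (3.55/5.35)*100 = 66.3551%

66.3551 %


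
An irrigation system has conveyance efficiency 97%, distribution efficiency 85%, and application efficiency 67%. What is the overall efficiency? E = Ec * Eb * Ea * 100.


Ec = 0.97, Eb = 0.85, Ea = 0.67
E = 0.97 * 0.85 * 0.67 * 100 = 55.2415%

55.2415 %


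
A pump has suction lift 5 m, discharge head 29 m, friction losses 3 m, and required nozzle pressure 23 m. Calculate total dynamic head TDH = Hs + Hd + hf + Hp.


TDH = Hs + Hd + hf + Hp = 5 + 29 + 3 + 23 = 60

60 m


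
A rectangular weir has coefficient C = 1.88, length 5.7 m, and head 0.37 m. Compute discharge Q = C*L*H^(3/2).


Q = C * L * H^(3/2) = 1.88 * 5.7 * 0.37^1.5 = 1.88 * 5.7 * 0.225062

2.4118 m^3/s


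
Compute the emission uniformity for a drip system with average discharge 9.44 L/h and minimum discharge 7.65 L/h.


EU = (q_min/q_avg)*100 = (7.65/9.44)*100 = 81.0381%

81.0381 %


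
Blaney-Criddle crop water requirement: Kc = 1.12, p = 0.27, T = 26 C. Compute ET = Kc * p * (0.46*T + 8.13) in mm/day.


ET = Kc * p * (0.46*T + 8.13)
ET = 1.12 * 0.27 * (0.46*26 + 8.13)
ET = 1.12 * 0.27 * 20.0900

6.0752 mm/day


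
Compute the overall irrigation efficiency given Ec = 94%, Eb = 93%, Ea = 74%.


Ec = 0.94, Eb = 0.93, Ea = 0.74
E = 0.94 * 0.93 * 0.74 * 100 = 64.6908%

64.6908 %


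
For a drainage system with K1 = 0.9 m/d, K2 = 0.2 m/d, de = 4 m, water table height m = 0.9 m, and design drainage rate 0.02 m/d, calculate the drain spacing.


S^2 = 8*K2*de*m/q + 4*K1*m^2/q
S^2 = 8*0.2*4*0.9/0.02 + 4*0.9*0.9^2/0.02
S = sqrt(433.8000)

20.8279 m


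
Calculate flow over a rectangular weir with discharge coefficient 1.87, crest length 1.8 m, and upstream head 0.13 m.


Q = C * L * H^(3/2) = 1.87 * 1.8 * 0.13^1.5 = 1.87 * 1.8 * 0.046872

0.1578 m^3/s
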